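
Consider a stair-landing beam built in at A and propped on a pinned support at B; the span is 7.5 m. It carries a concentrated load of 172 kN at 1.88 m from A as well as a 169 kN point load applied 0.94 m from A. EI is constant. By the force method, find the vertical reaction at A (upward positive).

R_A = 322.3 kN

Take the reaction at B as the redundant and release it; the primary structure is a cantilever fixed at A.
Primary-structure tip deflection at B by superposition:
  point load 172 at a = 1.88: Pa²(3L − a)/(6EI) = 2089/EI
  point load 169 at a = 0.94: Pa²(3L − a)/(6EI) = 536.6/EI
  δ_0 = 2626/EI
Tip deflection under a unit load at B: L³/(3EI) = 140.6/EI.
The prop prevents deflection at B: R_B = δ_0/δ_{BB} = 2626/140.6 = 18.67 kN.
Vertical equilibrium: R_A = ΣP − R_B = 341 − 18.67 = 322.3 kN.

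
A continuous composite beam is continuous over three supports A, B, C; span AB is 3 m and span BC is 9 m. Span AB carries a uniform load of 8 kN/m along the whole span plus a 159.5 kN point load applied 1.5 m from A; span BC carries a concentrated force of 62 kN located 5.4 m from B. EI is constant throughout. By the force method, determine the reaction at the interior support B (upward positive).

R_B = 158.8 kN

Take M_B as the redundant. Released structure: two simple spans AB and BC with a hinge at B.
Discontinuity in slope at B on the released structure — sum the simple-span end rotations:
  span AB: UDL 8: wL³/(24EI) = 9/EI
  span AB: point load 159.5 at a = 1.5: Pab(L + a)/(6LEI) = 89.72/EI
  span BC: point load 62 at a = 5.4: Pab(L + b)/(6LEI) = 281.2/EI
  relative rotation θ_0 = (98.72 + 281.2)/EI = 380/EI
A unit hogging moment at B produces rotation L₁/(3EI) + L₂/(3EI) = 4/EI.
Compatibility: M_B·(L₁+L₂)/(3EI) = θ_0, giving M_B = 94.99 kN·m (hogging).
Span AB, ΣM about A with M_B applied at B: R_B^{AB}·3 = 275.2 + 94.99, so R_B^{AB} = 123.4 kN and R_A = 183.5 − 123.4 = 60.09 kN.
Span BC, ΣM about C: R_B^{BC}·9 = 223.2 + 94.99, so R_B^{BC} = 35.35 kN and R_C = 62 − 35.35 = 26.65 kN.
R_B = 123.4 + 35.35 = 158.8 kN.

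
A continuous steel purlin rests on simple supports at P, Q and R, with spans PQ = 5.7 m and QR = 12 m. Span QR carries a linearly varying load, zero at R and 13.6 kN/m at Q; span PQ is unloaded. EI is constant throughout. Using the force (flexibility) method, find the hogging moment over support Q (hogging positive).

Insert a hinge at Q; M_Q is the redundant, and each span becomes simply supported.
Rotations at Q on the released spans (each span's end-slope, ×1/EI):
  span QR: triangular load, peak 13.6: w₀L³/(45EI) = 522.2/EI
  relative rotation θ_0 = (0 + 522.2)/EI = 522.2/EI
A unit hogging moment at Q produces rotation L₁/(3EI) + L₂/(3EI) = 5.9/EI.
Compatibility: M_Q·(L₁+L₂)/(3EI) = θ_0, giving M_Q = 88.52 kN·m (hogging).

M_Q = 88.52 kN·m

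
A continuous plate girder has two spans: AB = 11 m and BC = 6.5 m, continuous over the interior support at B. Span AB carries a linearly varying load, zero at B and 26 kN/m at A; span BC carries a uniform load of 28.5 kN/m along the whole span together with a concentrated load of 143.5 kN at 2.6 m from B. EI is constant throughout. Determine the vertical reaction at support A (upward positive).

Insert a hinge at B; M_B is the redundant, and each span becomes simply supported.
End slopes at the hinge B, treating each span as simply supported:
  span AB: triangular load, peak 26: 7w₀L³/(360EI) = 672.9/EI
  span BC: UDL 28.5: wL³/(24EI) = 326.1/EI
  span BC: point load 143.5 at a = 2.6: Pab(L + b)/(6LEI) = 388/EI
  relative rotation θ_0 = (672.9 + 714.1)/EI = 1387/EI
A unit hogging moment at B produces rotation L₁/(3EI) + L₂/(3EI) = 5.833/EI.
Compatibility: M_B·(L₁+L₂)/(3EI) = θ_0, giving M_B = 237.8 kN·m (hogging).
Span AB, ΣM about A with M_B applied at B: R_B^{AB}·11 = 524.3 + 237.8, so R_B^{AB} = 69.28 kN and R_A = 143 − 69.28 = 73.72 kN.

R_A = 73.72 kN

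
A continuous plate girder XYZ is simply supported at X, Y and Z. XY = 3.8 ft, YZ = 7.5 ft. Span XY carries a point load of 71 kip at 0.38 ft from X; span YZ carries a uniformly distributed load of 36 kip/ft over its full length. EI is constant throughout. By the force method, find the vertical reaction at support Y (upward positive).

Take M_Y as the redundant. Released structure: two simple spans XY and YZ with a hinge at Y.
End slopes at the hinge Y, treating each span as simply supported:
  span XY: point load 71 at a = 0.38: Pab(L + a)/(6LEI) = 16.92/EI
  span YZ: UDL 36: wL³/(24EI) = 632.8/EI
  relative rotation θ_0 = (16.92 + 632.8)/EI = 649.7/EI
A unit hogging moment at Y produces rotation L₁/(3EI) + L₂/(3EI) = 3.767/EI.
Slope continuity at Y: θ_0 = M_Y·3.767/EI, so M_Y = 649.7/3.767 = 172.5 kip·ft (hogging).
Span XY, ΣM about X with M_Y applied at Y: R_Y^{XY}·3.8 = 26.98 + 172.5, so R_Y^{XY} = 52.49 kip and R_X = 71 − 52.49 = 18.51 kip.
Span YZ, ΣM about Z: R_Y^{YZ}·7.5 = 1012 + 172.5, so R_Y^{YZ} = 158 kip and R_Z = 270 − 158 = 112 kip.
R_Y = 52.49 + 158 = 210.5 kip.

R_Y = 210.5 kip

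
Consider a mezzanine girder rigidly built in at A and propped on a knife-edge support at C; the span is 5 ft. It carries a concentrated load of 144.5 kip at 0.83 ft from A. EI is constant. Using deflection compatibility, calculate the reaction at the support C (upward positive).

R_C = 5.642 kip

Release the roller at C. Primary structure: cantilever fixed at A.
Deflection at C on the released cantilever, summing each load's contribution:
  point load 144.5 at a = 0.83: Pa²(3L − a)/(6EI) = 235.1/EI
Flexibility coefficient — unit upward force at C: δ_{CC} = L³/(3EI) = 41.67/EI.
Compatibility at C: δ_0 − R_C·δ_{CC} = 0, so R_C = 235.1/41.67 = 5.642 kip.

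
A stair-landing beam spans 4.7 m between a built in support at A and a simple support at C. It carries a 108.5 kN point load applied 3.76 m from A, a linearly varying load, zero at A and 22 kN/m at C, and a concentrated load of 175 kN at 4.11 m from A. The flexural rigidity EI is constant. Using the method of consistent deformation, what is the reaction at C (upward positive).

R_C = 247 kN

Take the reaction at C as the redundant and release it; the primary structure is a cantilever fixed at A.
Free-end deflection of the primary structure under the applied loading (downward +):
  point load 108.5 at a = 3.76: Pa²(3L − a)/(6EI) = 2643/EI
  triangular load, peak 22 at the free end: 11w₀L⁴/(120EI) = 984.1/EI
  point load 175 at a = 4.11: Pa²(3L − a)/(6EI) = 4922/EI
  δ_0 = 8549/EI
Flexibility coefficient — unit upward force at C: δ_{CC} = L³/(3EI) = 34.61/EI.
The prop prevents deflection at C: R_C = δ_0/δ_{CC} = 8549/34.61 = 247 kN.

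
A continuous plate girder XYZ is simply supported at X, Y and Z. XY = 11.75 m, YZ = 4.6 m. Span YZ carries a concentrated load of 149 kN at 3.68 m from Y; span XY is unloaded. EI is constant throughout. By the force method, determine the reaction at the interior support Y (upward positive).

Release continuity at Y by inserting a hinge; the redundant is the internal moment M_Y. The primary structure is two simply-supported spans XY and YZ.
Discontinuity in slope at Y on the released structure — sum the simple-span end rotations:
  span YZ: point load 149 at a = 3.68: Pab(L + b)/(6LEI) = 100.9/EI
  relative rotation θ_0 = (0 + 100.9)/EI = 100.9/EI
A unit hogging moment at Y produces rotation L₁/(3EI) + L₂/(3EI) = 5.45/EI.
Slope continuity at Y: θ_0 = M_Y·5.45/EI, so M_Y = 100.9/5.45 = 18.51 kN·m (hogging).
Span XY, ΣM about X with M_Y applied at Y: R_Y^{XY}·11.75 = 0 + 18.51, so R_Y^{XY} = 1.575 kN and R_X = 0 − 1.575 = -1.575 kN.
Span YZ, ΣM about Z: R_Y^{YZ}·4.6 = 137.1 + 18.51, so R_Y^{YZ} = 33.82 kN and R_Z = 149 − 33.82 = 115.2 kN.
R_Y = 1.575 + 33.82 = 35.4 kN.

R_Y = 35.4 kN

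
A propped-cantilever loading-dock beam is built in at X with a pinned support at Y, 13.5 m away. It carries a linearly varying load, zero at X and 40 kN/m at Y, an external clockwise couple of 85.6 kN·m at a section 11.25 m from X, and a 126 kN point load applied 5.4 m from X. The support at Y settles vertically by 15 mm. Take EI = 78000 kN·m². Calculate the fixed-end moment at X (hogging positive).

M_X = 731.9 kN·m

Remove the prop at Y; the released (primary) structure is a cantilever built in at X.
Deflection at Y on the released cantilever, summing each load's contribution:
  triangular load, peak 40 at the free end: 11w₀L⁴/(120EI) = 121789/EI
  clockwise couple 85.6 at a = 11.25: M₀a(2L − a)/(2EI) = 7584/EI
  point load 126 at a = 5.4: Pa²(3L − a)/(6EI) = 21494/EI
  δ_0 = 150866/EI
Tip deflection under a unit load at Y: L³/(3EI) = 820.1/EI.
With EI = 78000 kN·m²: δ_0 = 1.9342 m and δ_{YY} = 0.010514 m/kN.
Compatibility — the beam at Y must follow the support down by 0.015 m: δ_0 − R_Y·δ_{YY} = 0.015, so R_Y = (1.9342 − 0.015)/0.010514 = 182.5 kN.
Moment equilibrium about X: M_X = Σ(load moments about X) − R_Y·L = 3196 − 182.5×13.5 = 731.9 kN·m.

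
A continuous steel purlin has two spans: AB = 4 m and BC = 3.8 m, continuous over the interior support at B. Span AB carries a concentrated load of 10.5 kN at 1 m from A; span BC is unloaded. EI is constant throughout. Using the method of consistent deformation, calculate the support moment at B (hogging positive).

M_B = 2.524 kN·m

Take M_B as the redundant. Released structure: two simple spans AB and BC with a hinge at B.
End slopes at the hinge B, treating each span as simply supported:
  span AB: point load 10.5 at a = 1: Pab(L + a)/(6LEI) = 6.562/EI
  relative rotation θ_0 = (6.562 + 0)/EI = 6.562/EI
A unit hogging moment at B produces rotation L₁/(3EI) + L₂/(3EI) = 2.6/EI.
Slope continuity at B: θ_0 = M_B·2.6/EI, so M_B = 6.562/2.6 = 2.524 kN·m (hogging).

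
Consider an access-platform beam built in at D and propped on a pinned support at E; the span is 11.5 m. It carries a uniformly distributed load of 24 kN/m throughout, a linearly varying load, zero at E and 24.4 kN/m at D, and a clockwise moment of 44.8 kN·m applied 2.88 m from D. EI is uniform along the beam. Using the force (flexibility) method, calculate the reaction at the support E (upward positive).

R_E = 134.1 kN

Take the reaction at E as the redundant and release it; the primary structure is a cantilever fixed at D.
Free-end deflection of the primary structure under the applied loading (downward +):
  UDL 24: wL⁴/(8EI) = 52470/EI
  triangular load, peak 24.4 at the fixed end: w₀L⁴/(30EI) = 14225/EI
  clockwise couple 44.8 at a = 2.88: M₀a(2L − a)/(2EI) = 1298/EI
  δ_0 = 67993/EI
Flexibility coefficient — unit upward force at E: δ_{EE} = L³/(3EI) = 507/EI.
Compatibility at E: δ_0 − R_E·δ_{EE} = 0, so R_E = 67993/507 = 134.1 kN.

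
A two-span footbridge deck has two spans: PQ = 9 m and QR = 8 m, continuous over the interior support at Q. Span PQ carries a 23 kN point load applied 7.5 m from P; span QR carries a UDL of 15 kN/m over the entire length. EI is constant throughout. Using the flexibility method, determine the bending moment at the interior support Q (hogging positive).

M_Q = 70.42 kN·m

Take M_Q as the redundant. Released structure: two simple spans PQ and QR with a hinge at Q.
End slopes at the hinge Q, treating each span as simply supported:
  span PQ: point load 23 at a = 7.5: Pab(L + a)/(6LEI) = 79.06/EI
  span QR: UDL 15: wL³/(24EI) = 320/EI
  relative rotation θ_0 = (79.06 + 320)/EI = 399.1/EI
A unit hogging moment at Q produces rotation L₁/(3EI) + L₂/(3EI) = 5.667/EI.
Compatibility: M_Q·(L₁+L₂)/(3EI) = θ_0, giving M_Q = 70.42 kN·m (hogging).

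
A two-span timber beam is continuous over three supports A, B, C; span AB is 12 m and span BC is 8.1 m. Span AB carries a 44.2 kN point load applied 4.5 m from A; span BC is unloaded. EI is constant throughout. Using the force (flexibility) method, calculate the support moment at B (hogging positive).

M_B = 51.02 kN·m

Take M_B as the redundant. Released structure: two simple spans AB and BC with a hinge at B.
Discontinuity in slope at B on the released structure — sum the simple-span end rotations:
  span AB: point load 44.2 at a = 4.5: Pab(L + a)/(6LEI) = 341.9/EI
  relative rotation θ_0 = (341.9 + 0)/EI = 341.9/EI
A unit hogging moment at B produces rotation L₁/(3EI) + L₂/(3EI) = 6.7/EI.
Slope continuity at B: θ_0 = M_B·6.7/EI, so M_B = 341.9/6.7 = 51.02 kN·m (hogging).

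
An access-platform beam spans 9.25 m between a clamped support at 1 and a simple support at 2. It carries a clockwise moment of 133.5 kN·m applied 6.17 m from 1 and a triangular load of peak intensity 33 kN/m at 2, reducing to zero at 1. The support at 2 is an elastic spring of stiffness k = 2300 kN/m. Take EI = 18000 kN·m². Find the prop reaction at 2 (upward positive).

R_2 = 100.2 kN

Remove the prop at 2; the released (primary) structure is a cantilever built in at 1.
Deflection at 2 on the released cantilever, summing each load's contribution:
  clockwise couple 133.5 at a = 6.17: M₀a(2L − a)/(2EI) = 5078/EI
  triangular load, peak 33 at the free end: 11w₀L⁴/(120EI) = 22146/EI
  δ_0 = 27224/EI
Flexibility coefficient — unit upward force at 2: δ_{22} = L³/(3EI) = 263.8/EI.
With EI = 18000 kN·m²: δ_0 = 1.5124 m and δ_{22} = 0.014657 m/kN.
Compatibility — the spring shortens by R_2/k under the reaction it provides: δ_0 − R_2·δ_{22} = R_2/k. With 1/k = 0.000435 m/kN, R_2 = δ_0 / (δ_{22} + 1/k) = 1.5124 / (0.014657 + 0.000435) = 100.2 kN.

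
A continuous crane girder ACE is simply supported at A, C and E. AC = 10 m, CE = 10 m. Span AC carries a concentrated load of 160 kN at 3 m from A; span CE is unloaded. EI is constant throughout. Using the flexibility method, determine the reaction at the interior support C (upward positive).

Take M_C as the redundant. Released structure: two simple spans AC and CE with a hinge at C.
Discontinuity in slope at C on the released structure — sum the simple-span end rotations:
  span AC: point load 160 at a = 3: Pab(L + a)/(6LEI) = 728/EI
  relative rotation θ_0 = (728 + 0)/EI = 728/EI
A unit hogging moment at C produces rotation L₁/(3EI) + L₂/(3EI) = 6.667/EI.
Slope continuity at C: θ_0 = M_C·6.667/EI, so M_C = 728/6.667 = 109.2 kN·m (hogging).
Span AC, ΣM about A with M_C applied at C: R_C^{AC}·10 = 480 + 109.2, so R_C^{AC} = 58.92 kN and R_A = 160 − 58.92 = 101.1 kN.
Span CE, ΣM about E: R_C^{CE}·10 = 0 + 109.2, so R_C^{CE} = 10.92 kN and R_E = 0 − 10.92 = -10.92 kN.
R_C = 58.92 + 10.92 = 69.84 kN.

R_C = 69.84 kN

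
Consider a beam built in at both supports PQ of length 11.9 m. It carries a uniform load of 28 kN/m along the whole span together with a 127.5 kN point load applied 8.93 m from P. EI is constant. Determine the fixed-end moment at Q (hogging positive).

Take the two fixed-end moments M_P, M_Q as redundants; the released structure is the simple span PQ.
On the primary (simply-supported) span, the end slopes from the loading are:
  at P: UDL 28: wL³/(24EI) = 1966/EI
  at Q: UDL 28: wL³/(24EI) = 1966/EI
  at P: point load 127.5 at a = 8.93: Pab(L + b)/(6LEI) = 704.3/EI
  at Q: point load 127.5 at a = 8.93: Pab(L + a)/(6LEI) = 986.5/EI
  θ_P0 = 2670/EI,  θ_Q0 = 2953/EI
Flexibility coefficients: a unit moment at one end gives L/(3EI) there and L/(6EI) at the far end, so f₁₁ = f₂₂ = 3.967/EI and f₁₂ = f₂₁ = 1.983/EI.
Compatibility — zero rotation at each built-in end:
  3.967 M_P + 1.983 M_Q = 2670
  1.983 M_P + 3.967 M_Q = 2953
Solving the pair gives M_P = 401.3 kN·m and M_Q = 543.7 kN·m (hogging).

M_Q = 543.7 kN·m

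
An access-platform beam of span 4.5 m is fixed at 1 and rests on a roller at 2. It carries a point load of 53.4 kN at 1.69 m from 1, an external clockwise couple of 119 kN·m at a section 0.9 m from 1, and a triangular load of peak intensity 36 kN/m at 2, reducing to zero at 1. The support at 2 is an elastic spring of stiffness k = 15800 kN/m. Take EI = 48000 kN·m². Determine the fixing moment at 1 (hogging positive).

M_1 = 171.2 kN·m

Release the roller at 2. Primary structure: cantilever fixed at 1.
Primary-structure tip deflection at 2 by superposition:
  point load 53.4 at a = 1.69: Pa²(3L − a)/(6EI) = 300.2/EI
  clockwise couple 119 at a = 0.9: M₀a(2L − a)/(2EI) = 433.8/EI
  triangular load, peak 36 at the free end: 11w₀L⁴/(120EI) = 1353/EI
  δ_0 = 2087/EI
Tip deflection under a unit load at 2: L³/(3EI) = 30.38/EI.
With EI = 48000 kN·m²: δ_0 = 0.043483 m and δ_{22} = 0.000633 m/kN.
Compatibility — the spring shortens by R_2/k under the reaction it provides: δ_0 − R_2·δ_{22} = R_2/k. With 1/k = 0.000063 m/kN, R_2 = δ_0 / (δ_{22} + 1/k) = 0.043483 / (0.000633 + 0.000063) = 62.47 kN.
Moment equilibrium about 1: M_1 = Σ(load moments about 1) − R_2·L = 452.2 − 62.47×4.5 = 171.2 kN·m.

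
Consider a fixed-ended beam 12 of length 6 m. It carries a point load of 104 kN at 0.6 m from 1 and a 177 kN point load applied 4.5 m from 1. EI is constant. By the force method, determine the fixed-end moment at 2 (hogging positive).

M_2 = 155 kN·m

Take the two fixed-end moments M_1, M_2 as redundants; the released structure is the simple span 12.
End rotations of the released simple span under the applied load (×1/EI):
  at 1: point load 104 at a = 0.6: Pab(L + b)/(6LEI) = 106.7/EI
  at 2: point load 104 at a = 0.6: Pab(L + a)/(6LEI) = 61.78/EI
  at 1: point load 177 at a = 4.5: Pab(L + b)/(6LEI) = 248.9/EI
  at 2: point load 177 at a = 4.5: Pab(L + a)/(6LEI) = 348.5/EI
  θ_10 = 355.6/EI,  θ_20 = 410.2/EI
Flexibility coefficients: a unit moment at one end gives L/(3EI) there and L/(6EI) at the far end, so f₁₁ = f₂₂ = 2/EI and f₁₂ = f₂₁ = 1/EI.
Compatibility — zero rotation at each built-in end:
  2 M_1 + 1 M_2 = 355.6
  1 M_1 + 2 M_2 = 410.2
Solving the pair gives M_1 = 100.3 kN·m and M_2 = 155 kN·m (hogging).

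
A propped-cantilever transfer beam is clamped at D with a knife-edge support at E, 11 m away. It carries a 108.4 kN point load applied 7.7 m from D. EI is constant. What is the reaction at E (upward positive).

Release the roller at E. Primary structure: cantilever fixed at D.
Downward deflection at the released point E due to the loads:
  point load 108.4 at a = 7.7: Pa²(3L − a)/(6EI) = 27101/EI
Tip deflection under a unit load at E: L³/(3EI) = 443.7/EI.
Compatibility at E: δ_0 − R_E·δ_{EE} = 0, so R_E = 27101/443.7 = 61.08 kN.

R_E = 61.08 kN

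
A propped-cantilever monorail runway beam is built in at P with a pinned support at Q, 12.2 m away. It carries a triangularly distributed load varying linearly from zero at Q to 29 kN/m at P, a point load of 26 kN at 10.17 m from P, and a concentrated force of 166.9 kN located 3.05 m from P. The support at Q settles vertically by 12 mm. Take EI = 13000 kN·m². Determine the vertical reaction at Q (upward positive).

R_Q = 69.04 kN

Remove the prop at Q; the released (primary) structure is a cantilever built in at P.
Downward deflection at the released point Q due to the loads:
  triangular load, peak 29 at the fixed end: w₀L⁴/(30EI) = 21415/EI
  point load 26 at a = 10.17: Pa²(3L − a)/(6EI) = 11846/EI
  point load 166.9 at a = 3.05: Pa²(3L − a)/(6EI) = 8682/EI
  δ_0 = 41942/EI
Flexibility coefficient — unit upward force at Q: δ_{QQ} = L³/(3EI) = 605.3/EI.
With EI = 13000 kN·m²: δ_0 = 3.2263 m and δ_{QQ} = 0.04656 m/kN.
Compatibility — the beam at Q must follow the support down by 0.012 m: δ_0 − R_Q·δ_{QQ} = 0.012, so R_Q = (3.2263 − 0.012)/0.04656 = 69.04 kN.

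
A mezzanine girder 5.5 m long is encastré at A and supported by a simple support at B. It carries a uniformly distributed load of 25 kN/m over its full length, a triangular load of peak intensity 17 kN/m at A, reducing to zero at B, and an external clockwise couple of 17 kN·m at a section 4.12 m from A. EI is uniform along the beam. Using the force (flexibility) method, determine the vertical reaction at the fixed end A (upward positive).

Release the roller at B. Primary structure: cantilever fixed at A.
Downward deflection at the released point B due to the loads:
  UDL 25: wL⁴/(8EI) = 2860/EI
  triangular load, peak 17 at the fixed end: w₀L⁴/(30EI) = 518.5/EI
  clockwise couple 17 at a = 4.12: M₀a(2L − a)/(2EI) = 240.9/EI
  δ_0 = 3619/EI
Tip deflection under a unit load at B: L³/(3EI) = 55.46/EI.
The prop prevents deflection at B: R_B = δ_0/δ_{BB} = 3619/55.46 = 65.26 kN.
Vertical equilibrium: R_A = ΣP − R_B = 184.2 − 65.26 = 119 kN.

R_A = 119 kN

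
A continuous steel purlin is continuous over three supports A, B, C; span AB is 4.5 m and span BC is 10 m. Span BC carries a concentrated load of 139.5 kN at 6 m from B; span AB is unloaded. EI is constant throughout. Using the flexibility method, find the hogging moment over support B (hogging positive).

Release continuity at B by inserting a hinge; the redundant is the internal moment M_B. The primary structure is two simply-supported spans AB and BC.
Discontinuity in slope at B on the released structure — sum the simple-span end rotations:
  span BC: point load 139.5 at a = 6: Pab(L + b)/(6LEI) = 781.2/EI
  relative rotation θ_0 = (0 + 781.2)/EI = 781.2/EI
A unit hogging moment at B produces rotation L₁/(3EI) + L₂/(3EI) = 4.833/EI.
Compatibility: M_B·(L₁+L₂)/(3EI) = θ_0, giving M_B = 161.6 kN·m (hogging).

M_B = 161.6 kN·m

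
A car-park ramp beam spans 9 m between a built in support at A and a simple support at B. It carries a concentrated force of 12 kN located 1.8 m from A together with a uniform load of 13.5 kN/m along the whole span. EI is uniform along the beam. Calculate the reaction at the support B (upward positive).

R_B = 46.23 kN

Remove the prop at B; the released (primary) structure is a cantilever built in at A.
Downward deflection at the released point B due to the loads:
  point load 12 at a = 1.8: Pa²(3L − a)/(6EI) = 163.3/EI
  UDL 13.5: wL⁴/(8EI) = 11072/EI
  δ_0 = 11235/EI
Tip deflection under a unit load at B: L³/(3EI) = 243/EI.
Compatibility at B: δ_0 − R_B·δ_{BB} = 0, so R_B = 11235/243 = 46.23 kN.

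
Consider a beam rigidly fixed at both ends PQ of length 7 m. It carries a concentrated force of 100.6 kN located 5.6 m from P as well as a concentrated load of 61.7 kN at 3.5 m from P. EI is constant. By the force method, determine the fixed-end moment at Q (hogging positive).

M_Q = 144.1 kN·m

Release both end moments; the primary structure is a simply-supported span PQ with redundants M_P and M_Q.
On the primary (simply-supported) span, the end slopes from the loading are:
  at P: point load 100.6 at a = 5.6: Pab(L + b)/(6LEI) = 157.7/EI
  at Q: point load 100.6 at a = 5.6: Pab(L + a)/(6LEI) = 236.6/EI
  at P: point load 61.7 at a = 3.5: Pab(L + b)/(6LEI) = 189/EI
  at Q: point load 61.7 at a = 3.5: Pab(L + a)/(6LEI) = 189/EI
  θ_P0 = 346.7/EI,  θ_Q0 = 425.6/EI
Flexibility coefficients: a unit moment at one end gives L/(3EI) there and L/(6EI) at the far end, so f₁₁ = f₂₂ = 2.333/EI and f₁₂ = f₂₁ = 1.167/EI.
Compatibility — zero rotation at each built-in end:
  2.333 M_P + 1.167 M_Q = 346.7
  1.167 M_P + 2.333 M_Q = 425.6
Solving the pair gives M_P = 76.52 kN·m and M_Q = 144.1 kN·m (hogging).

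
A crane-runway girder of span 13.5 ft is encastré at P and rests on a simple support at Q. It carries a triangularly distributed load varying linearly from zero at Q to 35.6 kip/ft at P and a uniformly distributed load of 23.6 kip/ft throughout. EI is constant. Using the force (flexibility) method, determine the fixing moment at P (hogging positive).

Take the reaction at Q as the redundant and release it; the primary structure is a cantilever fixed at P.
Free-end deflection of the primary structure under the applied loading (downward +):
  triangular load, peak 35.6 at the fixed end: w₀L⁴/(30EI) = 39415/EI
  UDL 23.6: wL⁴/(8EI) = 97984/EI
  δ_0 = 137400/EI
Flexibility coefficient — unit upward force at Q: δ_{QQ} = L³/(3EI) = 820.1/EI.
Compatibility at Q: δ_0 − R_Q·δ_{QQ} = 0, so R_Q = 137400/820.1 = 167.5 kip.
Moment equilibrium about P: M_P = Σ(load moments about P) − R_Q·L = 3232 − 167.5×13.5 = 970.2 kip·ft.

M_P = 970.2 kip·ft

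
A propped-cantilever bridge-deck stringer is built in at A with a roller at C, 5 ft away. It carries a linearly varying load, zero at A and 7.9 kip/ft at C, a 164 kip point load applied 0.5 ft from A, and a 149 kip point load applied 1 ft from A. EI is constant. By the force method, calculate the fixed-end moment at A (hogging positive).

Choose R_C as the redundant. The primary structure is the cantilever fixed at A.
Downward deflection at the released point C due to the loads:
  triangular load, peak 7.9 at the free end: 11w₀L⁴/(120EI) = 452.6/EI
  point load 164 at a = 0.5: Pa²(3L − a)/(6EI) = 99.08/EI
  point load 149 at a = 1: Pa²(3L − a)/(6EI) = 347.7/EI
  δ_0 = 899.4/EI
Flexibility coefficient — unit upward force at C: δ_{CC} = L³/(3EI) = 41.67/EI.
The prop prevents deflection at C: R_C = δ_0/δ_{CC} = 899.4/41.67 = 21.58 kip.
Moment equilibrium about A: M_A = Σ(load moments about A) − R_C·L = 296.8 − 21.58×5 = 188.9 kip·ft.

M_A = 188.9 kip·ft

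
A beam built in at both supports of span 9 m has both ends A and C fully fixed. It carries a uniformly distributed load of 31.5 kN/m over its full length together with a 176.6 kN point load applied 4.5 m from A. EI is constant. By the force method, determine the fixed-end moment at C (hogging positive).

Take the two fixed-end moments M_A, M_C as redundants; the released structure is the simple span AC.
On the primary (simply-supported) span, the end slopes from the loading are:
  at A: UDL 31.5: wL³/(24EI) = 956.8/EI
  at C: UDL 31.5: wL³/(24EI) = 956.8/EI
  at A: point load 176.6 at a = 4.5: Pab(L + b)/(6LEI) = 894/EI
  at C: point load 176.6 at a = 4.5: Pab(L + a)/(6LEI) = 894/EI
  θ_A0 = 1851/EI,  θ_C0 = 1851/EI
Flexibility coefficients: a unit moment at one end gives L/(3EI) there and L/(6EI) at the far end, so f₁₁ = f₂₂ = 3/EI and f₁₂ = f₂₁ = 1.5/EI.
Compatibility — zero rotation at each built-in end:
  3 M_A + 1.5 M_C = 1851
  1.5 M_A + 3 M_C = 1851
Solving the pair gives M_A = 411.3 kN·m and M_C = 411.3 kN·m (hogging).

M_C = 411.3 kN·m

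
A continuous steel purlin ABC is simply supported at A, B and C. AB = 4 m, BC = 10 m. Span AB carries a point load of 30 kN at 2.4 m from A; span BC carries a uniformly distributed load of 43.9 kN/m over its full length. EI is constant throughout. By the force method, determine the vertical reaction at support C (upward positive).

R_C = 179.6 kN

Take M_B as the redundant. Released structure: two simple spans AB and BC with a hinge at B.
Rotations at B on the released spans (each span's end-slope, ×1/EI):
  span AB: point load 30 at a = 2.4: Pab(L + a)/(6LEI) = 30.72/EI
  span BC: UDL 43.9: wL³/(24EI) = 1829/EI
  relative rotation θ_0 = (30.72 + 1829)/EI = 1860/EI
A unit hogging moment at B produces rotation L₁/(3EI) + L₂/(3EI) = 4.667/EI.
Slope continuity at B: θ_0 = M_B·4.667/EI, so M_B = 1860/4.667 = 398.5 kN·m (hogging).
Span BC, ΣM about C: R_B^{BC}·10 = 2195 + 398.5, so R_B^{BC} = 259.4 kN and R_C = 439 − 259.4 = 179.6 kN.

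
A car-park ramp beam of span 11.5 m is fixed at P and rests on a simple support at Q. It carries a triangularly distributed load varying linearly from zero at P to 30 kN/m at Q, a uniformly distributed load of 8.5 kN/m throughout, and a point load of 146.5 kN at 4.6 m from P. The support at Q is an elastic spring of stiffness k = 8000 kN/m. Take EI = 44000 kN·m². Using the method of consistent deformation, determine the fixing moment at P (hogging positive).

Release the roller at Q. Primary structure: cantilever fixed at P.
Downward deflection at the released point Q due to the loads:
  triangular load, peak 30 at the free end: 11w₀L⁴/(120EI) = 48098/EI
  UDL 8.5: wL⁴/(8EI) = 18583/EI
  point load 146.5 at a = 4.6: Pa²(3L − a)/(6EI) = 15448/EI
  δ_0 = 82129/EI
Flexibility coefficient — unit upward force at Q: δ_{QQ} = L³/(3EI) = 507/EI.
With EI = 44000 kN·m²: δ_0 = 1.8666 m and δ_{QQ} = 0.011522 m/kN.
Compatibility — the spring shortens by R_Q/k under the reaction it provides: δ_0 − R_Q·δ_{QQ} = R_Q/k. With 1/k = 0.000125 m/kN, R_Q = δ_0 / (δ_{QQ} + 1/k) = 1.8666 / (0.011522 + 0.000125) = 160.3 kN.
Moment equilibrium about P: M_P = Σ(load moments about P) − R_Q·L = 2558 − 160.3×11.5 = 715.4 kN·m.

M_P = 715.4 kN·m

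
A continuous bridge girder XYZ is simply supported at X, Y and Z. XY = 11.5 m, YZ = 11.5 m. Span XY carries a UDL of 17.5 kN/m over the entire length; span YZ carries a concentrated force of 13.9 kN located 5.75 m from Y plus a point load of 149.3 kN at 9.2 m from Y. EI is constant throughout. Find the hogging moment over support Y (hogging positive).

Insert a hinge at Y; M_Y is the redundant, and each span becomes simply supported.
Discontinuity in slope at Y on the released structure — sum the simple-span end rotations:
  span XY: UDL 17.5: wL³/(24EI) = 1109/EI
  span YZ: point load 13.9 at a = 5.75: Pab(L + b)/(6LEI) = 114.9/EI
  span YZ: point load 149.3 at a = 9.2: Pab(L + b)/(6LEI) = 631.8/EI
  relative rotation θ_0 = (1109 + 746.7)/EI = 1856/EI
A unit hogging moment at Y produces rotation L₁/(3EI) + L₂/(3EI) = 7.667/EI.
Compatibility: M_Y·(L₁+L₂)/(3EI) = θ_0, giving M_Y = 242 kN·m (hogging).

M_Y = 242 kN·m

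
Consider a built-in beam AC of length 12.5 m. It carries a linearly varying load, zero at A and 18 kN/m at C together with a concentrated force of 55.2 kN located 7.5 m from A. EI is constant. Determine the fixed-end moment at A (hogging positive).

Take the two fixed-end moments M_A, M_C as redundants; the released structure is the simple span AC.
End rotations of the released simple span under the applied load (×1/EI):
  at A: triangular load, peak 18: 7w₀L³/(360EI) = 683.6/EI
  at C: triangular load, peak 18: w₀L³/(45EI) = 781.2/EI
  at A: point load 55.2 at a = 7.5: Pab(L + b)/(6LEI) = 483/EI
  at C: point load 55.2 at a = 7.5: Pab(L + a)/(6LEI) = 552/EI
  θ_A0 = 1167/EI,  θ_C0 = 1333/EI
Flexibility coefficients: a unit moment at one end gives L/(3EI) there and L/(6EI) at the far end, so f₁₁ = f₂₂ = 4.167/EI and f₁₂ = f₂₁ = 2.083/EI.
Compatibility — zero rotation at each built-in end:
  4.167 M_A + 2.083 M_C = 1167
  2.083 M_A + 4.167 M_C = 1333
Solving the pair gives M_A = 160 kN·m and M_C = 240 kN·m (hogging).

M_A = 160 kN·m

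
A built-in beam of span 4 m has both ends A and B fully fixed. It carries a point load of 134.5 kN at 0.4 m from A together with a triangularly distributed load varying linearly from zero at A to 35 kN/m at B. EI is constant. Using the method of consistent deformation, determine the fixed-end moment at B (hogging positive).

Take the two fixed-end moments M_A, M_B as redundants; the released structure is the simple span AB.
On the primary (simply-supported) span, the end slopes from the loading are:
  at A: point load 134.5 at a = 0.4: Pab(L + b)/(6LEI) = 61.33/EI
  at B: point load 134.5 at a = 0.4: Pab(L + a)/(6LEI) = 35.51/EI
  at A: triangular load, peak 35: 7w₀L³/(360EI) = 43.56/EI
  at B: triangular load, peak 35: w₀L³/(45EI) = 49.78/EI
  θ_A0 = 104.9/EI,  θ_B0 = 85.29/EI
Flexibility coefficients: a unit moment at one end gives L/(3EI) there and L/(6EI) at the far end, so f₁₁ = f₂₂ = 1.333/EI and f₁₂ = f₂₁ = 0.6667/EI.
Compatibility — zero rotation at each built-in end:
  1.333 M_A + 0.6667 M_B = 104.9
  0.6667 M_A + 1.333 M_B = 85.29
Solving the pair gives M_A = 62.24 kN·m and M_B = 32.84 kN·m (hogging).

M_B = 32.84 kN·m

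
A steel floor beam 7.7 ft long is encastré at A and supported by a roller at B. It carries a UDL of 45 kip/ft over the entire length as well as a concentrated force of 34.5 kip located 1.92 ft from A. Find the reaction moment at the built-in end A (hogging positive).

M_A = 377 kip·ft

Take the reaction at B as the redundant and release it; the primary structure is a cantilever fixed at A.
Free-end deflection of the primary structure under the applied loading (downward +):
  UDL 45: wL⁴/(8EI) = 19774/EI
  point load 34.5 at a = 1.92: Pa²(3L − a)/(6EI) = 448.9/EI
  δ_0 = 20223/EI
Flexibility coefficient — unit upward force at B: δ_{BB} = L³/(3EI) = 152.2/EI.
Compatibility at B: δ_0 − R_B·δ_{BB} = 0, so R_B = 20223/152.2 = 132.9 kip.
Moment equilibrium about A: M_A = Σ(load moments about A) − R_B·L = 1400 − 132.9×7.7 = 377 kip·ft.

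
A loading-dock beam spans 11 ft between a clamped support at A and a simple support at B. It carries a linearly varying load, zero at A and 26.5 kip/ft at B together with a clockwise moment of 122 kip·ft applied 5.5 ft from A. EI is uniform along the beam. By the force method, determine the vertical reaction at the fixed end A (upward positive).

R_A = 53.11 kip

Remove the prop at B; the released (primary) structure is a cantilever built in at A.
Downward deflection at the released point B due to the loads:
  triangular load, peak 26.5 at the free end: 11w₀L⁴/(120EI) = 35565/EI
  clockwise couple 122 at a = 5.5: M₀a(2L − a)/(2EI) = 5536/EI
  δ_0 = 41101/EI
Flexibility coefficient — unit upward force at B: δ_{BB} = L³/(3EI) = 443.7/EI.
Compatibility at B: δ_0 − R_B·δ_{BB} = 0, so R_B = 41101/443.7 = 92.64 kip.
Vertical equilibrium: R_A = ΣP − R_B = 145.8 − 92.64 = 53.11 kip.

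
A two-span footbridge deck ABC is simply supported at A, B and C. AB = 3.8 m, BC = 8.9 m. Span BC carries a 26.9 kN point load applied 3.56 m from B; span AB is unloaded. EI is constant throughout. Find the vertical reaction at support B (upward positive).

Insert a hinge at B; M_B is the redundant, and each span becomes simply supported.
Rotations at B on the released spans (each span's end-slope, ×1/EI):
  span BC: point load 26.9 at a = 3.56: Pab(L + b)/(6LEI) = 136.4/EI
  relative rotation θ_0 = (0 + 136.4)/EI = 136.4/EI
A unit hogging moment at B produces rotation L₁/(3EI) + L₂/(3EI) = 4.233/EI.
Compatibility: M_B·(L₁+L₂)/(3EI) = θ_0, giving M_B = 32.21 kN·m (hogging).
Span AB, ΣM about A with M_B applied at B: R_B^{AB}·3.8 = 0 + 32.21, so R_B^{AB} = 8.477 kN and R_A = 0 − 8.477 = -8.477 kN.
Span BC, ΣM about C: R_B^{BC}·8.9 = 143.6 + 32.21, so R_B^{BC} = 19.76 kN and R_C = 26.9 − 19.76 = 7.141 kN.
R_B = 8.477 + 19.76 = 28.24 kN.

R_B = 28.24 kN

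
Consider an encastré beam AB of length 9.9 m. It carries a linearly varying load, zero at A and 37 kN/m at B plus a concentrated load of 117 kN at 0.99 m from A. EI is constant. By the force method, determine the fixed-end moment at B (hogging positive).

M_B = 191.7 kN·m

Take the two fixed-end moments M_A, M_B as redundants; the released structure is the simple span AB.
On the primary (simply-supported) span, the end slopes from the loading are:
  at A: triangular load, peak 37: 7w₀L³/(360EI) = 698.1/EI
  at B: triangular load, peak 37: w₀L³/(45EI) = 797.8/EI
  at A: point load 117 at a = 0.99: Pab(L + b)/(6LEI) = 326.8/EI
  at B: point load 117 at a = 0.99: Pab(L + a)/(6LEI) = 189.2/EI
  θ_A0 = 1025/EI,  θ_B0 = 987/EI
Flexibility coefficients: a unit moment at one end gives L/(3EI) there and L/(6EI) at the far end, so f₁₁ = f₂₂ = 3.3/EI and f₁₂ = f₂₁ = 1.65/EI.
Compatibility — zero rotation at each built-in end:
  3.3 M_A + 1.65 M_B = 1025
  1.65 M_A + 3.3 M_B = 987
Solving the pair gives M_A = 214.7 kN·m and M_B = 191.7 kN·m (hogging).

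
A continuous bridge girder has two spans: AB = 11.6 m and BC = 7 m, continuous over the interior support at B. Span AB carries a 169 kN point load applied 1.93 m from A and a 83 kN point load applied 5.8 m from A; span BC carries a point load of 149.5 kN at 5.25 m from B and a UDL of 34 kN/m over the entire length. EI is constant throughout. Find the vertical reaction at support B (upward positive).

Release continuity at B by inserting a hinge; the redundant is the internal moment M_B. The primary structure is two simply-supported spans AB and BC.
Discontinuity in slope at B on the released structure — sum the simple-span end rotations:
  span AB: point load 169 at a = 1.93: Pab(L + a)/(6LEI) = 613.1/EI
  span AB: point load 83 at a = 5.8: Pab(L + a)/(6LEI) = 698/EI
  span BC: point load 149.5 at a = 5.25: Pab(L + b)/(6LEI) = 286.2/EI
  span BC: UDL 34: wL³/(24EI) = 485.9/EI
  relative rotation θ_0 = (1311 + 772.1)/EI = 2083/EI
A unit hogging moment at B produces rotation L₁/(3EI) + L₂/(3EI) = 6.2/EI.
Compatibility: M_B·(L₁+L₂)/(3EI) = θ_0, giving M_B = 336 kN·m (hogging).
Span AB, ΣM about A with M_B applied at B: R_B^{AB}·11.6 = 807.6 + 336, so R_B^{AB} = 98.58 kN and R_A = 252 − 98.58 = 153.4 kN.
Span BC, ΣM about C: R_B^{BC}·7 = 1095 + 336, so R_B^{BC} = 204.4 kN and R_C = 387.5 − 204.4 = 183.1 kN.
R_B = 98.58 + 204.4 = 303 kN.

R_B = 303 kN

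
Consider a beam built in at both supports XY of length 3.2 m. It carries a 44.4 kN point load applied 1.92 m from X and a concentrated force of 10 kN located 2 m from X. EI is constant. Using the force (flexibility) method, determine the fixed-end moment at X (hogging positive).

M_X = 16.45 kN·m

Release both end moments; the primary structure is a simply-supported span XY with redundants M_X and M_Y.
End rotations of the released simple span under the applied load (×1/EI):
  at X: point load 44.4 at a = 1.92: Pab(L + b)/(6LEI) = 25.46/EI
  at Y: point load 44.4 at a = 1.92: Pab(L + a)/(6LEI) = 29.1/EI
  at X: point load 10 at a = 2: Pab(L + b)/(6LEI) = 5.5/EI
  at Y: point load 10 at a = 2: Pab(L + a)/(6LEI) = 6.5/EI
  θ_X0 = 30.96/EI,  θ_Y0 = 35.6/EI
Flexibility coefficients: a unit moment at one end gives L/(3EI) there and L/(6EI) at the far end, so f₁₁ = f₂₂ = 1.067/EI and f₁₂ = f₂₁ = 0.5333/EI.
Compatibility — zero rotation at each built-in end:
  1.067 M_X + 0.5333 M_Y = 30.96
  0.5333 M_X + 1.067 M_Y = 35.6
Solving the pair gives M_X = 16.45 kN·m and M_Y = 25.15 kN·m (hogging).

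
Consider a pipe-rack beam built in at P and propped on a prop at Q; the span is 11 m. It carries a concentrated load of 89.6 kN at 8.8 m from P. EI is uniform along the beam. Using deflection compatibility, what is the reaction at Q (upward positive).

R_Q = 63.08 kN

Take the reaction at Q as the redundant and release it; the primary structure is a cantilever fixed at P.
Downward deflection at the released point Q due to the loads:
  point load 89.6 at a = 8.8: Pa²(3L − a)/(6EI) = 27986/EI
Tip deflection under a unit load at Q: L³/(3EI) = 443.7/EI.
The prop prevents deflection at Q: R_Q = δ_0/δ_{QQ} = 27986/443.7 = 63.08 kN.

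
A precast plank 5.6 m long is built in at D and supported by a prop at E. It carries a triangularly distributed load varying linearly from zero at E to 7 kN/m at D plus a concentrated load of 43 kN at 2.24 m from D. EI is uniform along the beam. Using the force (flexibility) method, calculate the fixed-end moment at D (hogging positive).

Remove the prop at E; the released (primary) structure is a cantilever built in at D.
Deflection at E on the released cantilever, summing each load's contribution:
  triangular load, peak 7 at the fixed end: w₀L⁴/(30EI) = 229.5/EI
  point load 43 at a = 2.24: Pa²(3L − a)/(6EI) = 523.6/EI
  δ_0 = 753/EI
Tip deflection under a unit load at E: L³/(3EI) = 58.54/EI.
The prop prevents deflection at E: R_E = δ_0/δ_{EE} = 753/58.54 = 12.86 kN.
Moment equilibrium about D: M_D = Σ(load moments about D) − R_E·L = 132.9 − 12.86×5.6 = 60.87 kN·m.

M_D = 60.87 kN·m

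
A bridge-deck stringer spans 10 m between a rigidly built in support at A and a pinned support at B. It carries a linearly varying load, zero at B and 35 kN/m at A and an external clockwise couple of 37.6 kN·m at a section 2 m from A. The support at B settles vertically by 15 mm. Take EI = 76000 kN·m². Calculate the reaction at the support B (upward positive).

R_B = 33.61 kN

Release the roller at B. Primary structure: cantilever fixed at A.
Deflection at B on the released cantilever, summing each load's contribution:
  triangular load, peak 35 at the fixed end: w₀L⁴/(30EI) = 11667/EI
  clockwise couple 37.6 at a = 2: M₀a(2L − a)/(2EI) = 676.8/EI
  δ_0 = 12343/EI
Flexibility coefficient — unit upward force at B: δ_{BB} = L³/(3EI) = 333.3/EI.
With EI = 76000 kN·m²: δ_0 = 0.16241 m and δ_{BB} = 0.004386 m/kN.
Compatibility — the beam at B must follow the support down by 0.015 m: δ_0 − R_B·δ_{BB} = 0.015, so R_B = (0.16241 − 0.015)/0.004386 = 33.61 kN.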